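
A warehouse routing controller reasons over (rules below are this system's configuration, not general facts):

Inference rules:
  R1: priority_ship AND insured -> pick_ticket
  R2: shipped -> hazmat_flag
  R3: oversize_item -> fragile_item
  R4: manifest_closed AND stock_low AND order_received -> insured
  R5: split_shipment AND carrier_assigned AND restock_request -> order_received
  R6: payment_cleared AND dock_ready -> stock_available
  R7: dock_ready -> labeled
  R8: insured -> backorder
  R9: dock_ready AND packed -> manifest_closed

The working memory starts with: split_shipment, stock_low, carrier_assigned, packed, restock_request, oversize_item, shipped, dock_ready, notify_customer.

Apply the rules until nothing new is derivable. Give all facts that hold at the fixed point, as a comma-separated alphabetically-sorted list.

backorder, carrier_assigned, dock_ready, fragile_item, hazmat_flag, insured, labeled, manifest_closed, notify_customer, order_received, oversize_item, packed, restock_request, shipped, split_shipment, stock_low

[1] R2 [shipped -> hazmat_flag]; R3 [oversize_item -> fragile_item]; R5 [split_shipment AND carrier_assigned AND restock_request -> order_received]; R7 [dock_ready -> labeled]; R9 [dock_ready AND packed -> manifest_closed]. ⇒ new: hazmat_flag, fragile_item, order_received, labeled, manifest_closed.
[2] R4 [manifest_closed AND stock_low AND order_received -> insured]. ⇒ new: insured.
[3] R8 [insured -> backorder]. ⇒ new: backorder.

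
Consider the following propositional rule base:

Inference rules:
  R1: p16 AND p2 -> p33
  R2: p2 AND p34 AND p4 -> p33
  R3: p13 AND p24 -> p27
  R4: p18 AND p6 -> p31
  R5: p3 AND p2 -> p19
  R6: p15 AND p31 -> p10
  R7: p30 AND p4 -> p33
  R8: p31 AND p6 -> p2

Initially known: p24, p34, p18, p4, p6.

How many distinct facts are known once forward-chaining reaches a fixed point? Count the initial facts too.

[1] R4 [p18 AND p6 -> p31]. ⇒ new: p31.
[2] R8 [p31 AND p6 -> p2]. ⇒ new: p2.
[3] R2 [p2 AND p34 AND p4 -> p33]. ⇒ new: p33.
Closure: {p18, p2, p24, p31, p33, p34, p4, p6} — 8 facts.

8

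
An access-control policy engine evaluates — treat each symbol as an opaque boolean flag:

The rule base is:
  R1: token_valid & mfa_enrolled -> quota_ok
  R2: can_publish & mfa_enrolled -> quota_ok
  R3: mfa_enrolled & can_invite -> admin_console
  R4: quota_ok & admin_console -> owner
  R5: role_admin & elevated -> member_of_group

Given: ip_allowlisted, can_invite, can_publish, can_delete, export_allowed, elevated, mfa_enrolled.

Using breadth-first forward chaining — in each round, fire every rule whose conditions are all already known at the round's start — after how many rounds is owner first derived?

Round 1: R2 [can_publish & mfa_enrolled -> quota_ok]; R3 [mfa_enrolled & can_invite -> admin_console]. Adds quota_ok, admin_console.
Round 2: R4 [quota_ok & admin_console -> owner]. Adds owner.
owner first appears in round 2.

2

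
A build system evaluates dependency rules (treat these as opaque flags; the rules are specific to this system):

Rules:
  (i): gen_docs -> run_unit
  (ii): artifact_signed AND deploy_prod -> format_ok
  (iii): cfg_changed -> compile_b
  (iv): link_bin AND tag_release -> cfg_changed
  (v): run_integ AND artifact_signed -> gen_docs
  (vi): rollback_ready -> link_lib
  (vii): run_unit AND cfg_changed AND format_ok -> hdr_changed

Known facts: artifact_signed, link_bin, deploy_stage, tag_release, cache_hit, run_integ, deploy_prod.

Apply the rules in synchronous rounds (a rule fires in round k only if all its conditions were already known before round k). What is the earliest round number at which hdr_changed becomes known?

3

Round 1 — (ii), (iv), (v), derive format_ok, cfg_changed, gen_docs.
Round 2 — (i), (iii), derive run_unit, compile_b.
Round 3 — (vii), derive hdr_changed.
hdr_changed first appears in round 3.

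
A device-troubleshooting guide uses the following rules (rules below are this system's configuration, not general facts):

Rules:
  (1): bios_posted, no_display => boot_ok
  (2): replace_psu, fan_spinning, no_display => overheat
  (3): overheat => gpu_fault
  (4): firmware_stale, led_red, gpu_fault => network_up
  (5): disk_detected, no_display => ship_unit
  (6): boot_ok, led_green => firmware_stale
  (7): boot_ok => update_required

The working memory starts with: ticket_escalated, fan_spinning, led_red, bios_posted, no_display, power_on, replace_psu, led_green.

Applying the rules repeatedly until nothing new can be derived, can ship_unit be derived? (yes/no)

Round 1: (1) [bios_posted, no_display => boot_ok]; (2) [replace_psu, fan_spinning, no_display => overheat]. New: boot_ok, overheat.
Round 2: (3) [overheat => gpu_fault]; (6) [boot_ok, led_green => firmware_stale]; (7) [boot_ok => update_required]. New: gpu_fault, firmware_stale, update_required.
Round 3: (4) [firmware_stale, led_red, gpu_fault => network_up]. New: network_up.
Fixed point reached. ship_unit is concluded only by (5); (5) needs disk_detected (never derived).

no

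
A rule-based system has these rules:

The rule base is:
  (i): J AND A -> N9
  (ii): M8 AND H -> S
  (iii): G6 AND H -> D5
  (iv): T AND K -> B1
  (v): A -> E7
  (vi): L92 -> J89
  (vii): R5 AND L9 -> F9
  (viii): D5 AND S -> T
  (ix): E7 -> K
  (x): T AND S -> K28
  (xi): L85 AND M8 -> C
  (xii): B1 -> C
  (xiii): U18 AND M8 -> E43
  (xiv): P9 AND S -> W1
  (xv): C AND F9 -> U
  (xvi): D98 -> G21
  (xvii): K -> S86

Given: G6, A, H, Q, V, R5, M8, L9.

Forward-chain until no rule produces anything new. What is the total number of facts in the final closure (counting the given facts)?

19

Round 1 — (ii), (iii), (v), (vii), derive S, D5, E7, F9.
Round 2 — (viii), (ix), derive T, K.
Round 3 — (iv), (x), (xvii), derive B1, K28, S86.
Round 4 — (xii), derive C.
Round 5 — (xv), derive U.
Closure: {A, B1, C, D5, E7, F9, G6, H, K, K28, L9, M8, Q, R5, S, S86, T, U, V} — 19 facts.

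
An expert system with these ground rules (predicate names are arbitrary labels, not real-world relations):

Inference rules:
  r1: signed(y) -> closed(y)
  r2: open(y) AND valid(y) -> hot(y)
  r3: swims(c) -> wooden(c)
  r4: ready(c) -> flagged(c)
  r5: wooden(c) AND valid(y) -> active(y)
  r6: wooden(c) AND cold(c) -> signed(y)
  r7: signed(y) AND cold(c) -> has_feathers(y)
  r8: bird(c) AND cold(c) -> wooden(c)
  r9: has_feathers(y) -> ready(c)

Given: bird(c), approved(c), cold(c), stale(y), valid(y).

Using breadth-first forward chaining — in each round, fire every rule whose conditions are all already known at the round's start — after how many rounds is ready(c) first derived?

4

Round 1: r8 [bird(c) AND cold(c) -> wooden(c)]. Adds wooden(c).
Round 2: r5 [wooden(c) AND valid(y) -> active(y)]; r6 [wooden(c) AND cold(c) -> signed(y)]. Adds active(y), signed(y).
Round 3: r1 [signed(y) -> closed(y)]; r7 [signed(y) AND cold(c) -> has_feathers(y)]. Adds closed(y), has_feathers(y).
Round 4: r9 [has_feathers(y) -> ready(c)]. Adds ready(c).
ready(c) first appears in round 4.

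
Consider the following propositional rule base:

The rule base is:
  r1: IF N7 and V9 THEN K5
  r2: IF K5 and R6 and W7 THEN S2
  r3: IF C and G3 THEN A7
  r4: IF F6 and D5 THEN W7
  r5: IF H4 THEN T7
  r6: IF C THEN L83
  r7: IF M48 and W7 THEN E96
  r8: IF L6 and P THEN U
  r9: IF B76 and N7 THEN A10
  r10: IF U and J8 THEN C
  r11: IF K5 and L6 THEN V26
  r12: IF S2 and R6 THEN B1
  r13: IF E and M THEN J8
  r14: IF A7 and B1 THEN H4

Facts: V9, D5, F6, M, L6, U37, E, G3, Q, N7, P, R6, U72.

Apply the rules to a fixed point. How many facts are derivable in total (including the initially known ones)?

25

Round 1: r1 [IF N7 and V9 THEN K5]; r4 [IF F6 and D5 THEN W7]; r8 [IF L6 and P THEN U]; r13 [IF E and M THEN J8]. Adds K5, W7, U, J8.
Round 2: r2 [IF K5 and R6 and W7 THEN S2]; r10 [IF U and J8 THEN C]; r11 [IF K5 and L6 THEN V26]. Adds S2, C, V26.
Round 3: r3 [IF C and G3 THEN A7]; r6 [IF C THEN L83]; r12 [IF S2 and R6 THEN B1]. Adds A7, L83, B1.
Round 4: r14 [IF A7 and B1 THEN H4]. Adds H4.
Round 5: r5 [IF H4 THEN T7]. Adds T7.
Closure: {A7, B1, C, D5, E, F6, G3, H4, J8, K5, L6, L83, M, N7, P, Q, R6, S2, T7, U, U37, U72, V26, V9, W7} — 25 facts.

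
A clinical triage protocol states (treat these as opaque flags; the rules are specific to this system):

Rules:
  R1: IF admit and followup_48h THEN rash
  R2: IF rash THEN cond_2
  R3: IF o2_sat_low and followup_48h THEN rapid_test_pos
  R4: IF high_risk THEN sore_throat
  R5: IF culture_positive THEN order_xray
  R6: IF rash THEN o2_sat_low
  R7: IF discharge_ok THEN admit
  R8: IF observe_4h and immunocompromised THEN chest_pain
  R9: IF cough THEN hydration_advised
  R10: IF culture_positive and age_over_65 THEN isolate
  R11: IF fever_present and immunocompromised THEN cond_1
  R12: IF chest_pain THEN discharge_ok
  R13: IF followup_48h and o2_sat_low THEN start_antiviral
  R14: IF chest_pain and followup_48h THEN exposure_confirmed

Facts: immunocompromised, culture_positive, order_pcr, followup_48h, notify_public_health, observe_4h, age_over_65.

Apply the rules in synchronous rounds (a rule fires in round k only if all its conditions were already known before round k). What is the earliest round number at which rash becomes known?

4

[1] R5 [IF culture_positive THEN order_xray]; R8 [IF observe_4h and immunocompromised THEN chest_pain]; R10 [IF culture_positive and age_over_65 THEN isolate]. ⇒ new: order_xray, chest_pain, isolate.
[2] R12 [IF chest_pain THEN discharge_ok]; R14 [IF chest_pain and followup_48h THEN exposure_confirmed]. ⇒ new: discharge_ok, exposure_confirmed.
[3] R7 [IF discharge_ok THEN admit]. ⇒ new: admit.
[4] R1 [IF admit and followup_48h THEN rash]. ⇒ new: rash.
rash first appears in round 4.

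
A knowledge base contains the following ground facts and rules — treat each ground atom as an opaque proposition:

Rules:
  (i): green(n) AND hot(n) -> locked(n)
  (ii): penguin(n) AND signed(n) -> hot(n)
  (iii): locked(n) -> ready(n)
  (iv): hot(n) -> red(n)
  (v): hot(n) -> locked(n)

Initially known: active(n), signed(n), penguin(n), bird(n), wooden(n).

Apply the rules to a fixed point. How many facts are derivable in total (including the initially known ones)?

Round 1: (ii) [penguin(n) AND signed(n) -> hot(n)]. New: hot(n).
Round 2: (iv) [hot(n) -> red(n)]; (v) [hot(n) -> locked(n)]. New: red(n), locked(n).
Round 3: (iii) [locked(n) -> ready(n)]. New: ready(n).
Closure: {active(n), bird(n), hot(n), locked(n), penguin(n), ready(n), red(n), signed(n), wooden(n)} — 9 facts.

9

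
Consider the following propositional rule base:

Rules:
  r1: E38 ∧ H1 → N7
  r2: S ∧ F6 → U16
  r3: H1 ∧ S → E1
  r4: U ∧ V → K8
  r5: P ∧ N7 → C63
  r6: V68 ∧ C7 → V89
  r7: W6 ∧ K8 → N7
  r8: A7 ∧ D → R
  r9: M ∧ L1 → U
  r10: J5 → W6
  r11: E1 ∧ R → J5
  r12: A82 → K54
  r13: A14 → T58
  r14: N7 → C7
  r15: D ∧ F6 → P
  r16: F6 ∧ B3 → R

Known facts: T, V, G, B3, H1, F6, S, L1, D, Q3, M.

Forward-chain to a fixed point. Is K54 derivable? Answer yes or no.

no

[1] r2 [S ∧ F6 → U16]; r3 [H1 ∧ S → E1]; r9 [M ∧ L1 → U]; r15 [D ∧ F6 → P]; r16 [F6 ∧ B3 → R]. ⇒ new: U16, E1, U, P, R.
[2] r4 [U ∧ V → K8]; r11 [E1 ∧ R → J5]. ⇒ new: K8, J5.
[3] r10 [J5 → W6]. ⇒ new: W6.
[4] r7 [W6 ∧ K8 → N7]. ⇒ new: N7.
[5] r5 [P ∧ N7 → C63]; r14 [N7 → C7]. ⇒ new: C63, C7.
Fixed point reached. K54 is concluded only by r12; r12 needs A82 (never derived).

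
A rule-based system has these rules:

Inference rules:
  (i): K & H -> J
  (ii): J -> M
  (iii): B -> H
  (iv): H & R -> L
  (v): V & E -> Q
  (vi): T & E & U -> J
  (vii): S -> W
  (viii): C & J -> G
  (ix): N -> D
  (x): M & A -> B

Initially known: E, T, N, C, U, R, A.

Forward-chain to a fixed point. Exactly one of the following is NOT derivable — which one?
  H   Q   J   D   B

Q

Round 1 fires (vi), (ix), giving J, D.
Round 2 fires (ii), (viii), giving M, G.
Round 3 fires (x), giving B.
Round 4 fires (iii), giving H.
Round 5 fires (iv), giving L.
Derived: H (round 4), B (round 3), J (round 1), D (round 1). Q never appears in any round.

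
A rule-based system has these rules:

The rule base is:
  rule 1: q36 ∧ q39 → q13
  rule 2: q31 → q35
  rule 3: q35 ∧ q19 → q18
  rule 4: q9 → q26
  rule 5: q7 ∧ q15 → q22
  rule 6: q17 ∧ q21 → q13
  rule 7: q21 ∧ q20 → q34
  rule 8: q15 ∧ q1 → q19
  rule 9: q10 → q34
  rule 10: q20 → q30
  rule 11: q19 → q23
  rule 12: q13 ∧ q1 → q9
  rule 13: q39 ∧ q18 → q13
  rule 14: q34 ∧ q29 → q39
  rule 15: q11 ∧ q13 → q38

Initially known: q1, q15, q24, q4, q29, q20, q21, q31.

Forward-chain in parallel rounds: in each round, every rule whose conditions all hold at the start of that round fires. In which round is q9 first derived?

4

Round 1 fires rule 2, rule 7, rule 8, rule 10, giving q35, q34, q19, q30.
Round 2 fires rule 3, rule 11, rule 14, giving q18, q23, q39.
Round 3 fires rule 13, giving q13.
Round 4 fires rule 12, giving q9.
q9 first appears in round 4.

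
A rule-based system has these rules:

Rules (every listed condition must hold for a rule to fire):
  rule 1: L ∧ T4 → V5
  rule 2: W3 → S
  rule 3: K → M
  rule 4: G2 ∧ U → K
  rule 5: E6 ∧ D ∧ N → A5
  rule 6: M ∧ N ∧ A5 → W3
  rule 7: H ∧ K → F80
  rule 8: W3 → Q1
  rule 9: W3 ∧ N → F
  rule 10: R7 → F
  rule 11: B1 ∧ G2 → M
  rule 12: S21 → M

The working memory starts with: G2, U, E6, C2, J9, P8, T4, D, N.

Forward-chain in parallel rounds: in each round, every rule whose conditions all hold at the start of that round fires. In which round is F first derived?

Round 1: rule 4 [G2 ∧ U → K]; rule 5 [E6 ∧ D ∧ N → A5]. New: K, A5.
Round 2: rule 3 [K → M]. New: M.
Round 3: rule 6 [M ∧ N ∧ A5 → W3]. New: W3.
Round 4: rule 2 [W3 → S]; rule 8 [W3 → Q1]; rule 9 [W3 ∧ N → F]. New: S, Q1, F.
F first appears in round 4.

4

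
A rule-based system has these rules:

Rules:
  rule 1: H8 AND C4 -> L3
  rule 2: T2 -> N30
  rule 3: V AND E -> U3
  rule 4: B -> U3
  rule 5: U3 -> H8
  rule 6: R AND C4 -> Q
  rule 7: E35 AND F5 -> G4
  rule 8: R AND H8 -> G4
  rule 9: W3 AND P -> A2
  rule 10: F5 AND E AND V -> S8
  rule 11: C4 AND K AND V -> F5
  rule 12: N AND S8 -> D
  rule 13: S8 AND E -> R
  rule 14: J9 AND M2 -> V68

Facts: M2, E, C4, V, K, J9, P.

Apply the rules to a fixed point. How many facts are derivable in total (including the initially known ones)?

[1] rule 3 [V AND E -> U3]; rule 11 [C4 AND K AND V -> F5]; rule 14 [J9 AND M2 -> V68]. ⇒ new: U3, F5, V68.
[2] rule 5 [U3 -> H8]; rule 10 [F5 AND E AND V -> S8]. ⇒ new: H8, S8.
[3] rule 1 [H8 AND C4 -> L3]; rule 13 [S8 AND E -> R]. ⇒ new: L3, R.
[4] rule 6 [R AND C4 -> Q]; rule 8 [R AND H8 -> G4]. ⇒ new: Q, G4.
Closure: {C4, E, F5, G4, H8, J9, K, L3, M2, P, Q, R, S8, U3, V, V68} — 16 facts.

16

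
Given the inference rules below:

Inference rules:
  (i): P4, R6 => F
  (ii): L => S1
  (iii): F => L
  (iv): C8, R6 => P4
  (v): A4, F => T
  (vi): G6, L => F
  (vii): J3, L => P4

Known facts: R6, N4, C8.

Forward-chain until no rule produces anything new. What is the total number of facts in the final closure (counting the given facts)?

Round 1 fires (iv), giving P4.
Round 2 fires (i), giving F.
Round 3 fires (iii), giving L.
Round 4 fires (ii), giving S1.
Closure: {C8, F, L, N4, P4, R6, S1} — 7 facts.

7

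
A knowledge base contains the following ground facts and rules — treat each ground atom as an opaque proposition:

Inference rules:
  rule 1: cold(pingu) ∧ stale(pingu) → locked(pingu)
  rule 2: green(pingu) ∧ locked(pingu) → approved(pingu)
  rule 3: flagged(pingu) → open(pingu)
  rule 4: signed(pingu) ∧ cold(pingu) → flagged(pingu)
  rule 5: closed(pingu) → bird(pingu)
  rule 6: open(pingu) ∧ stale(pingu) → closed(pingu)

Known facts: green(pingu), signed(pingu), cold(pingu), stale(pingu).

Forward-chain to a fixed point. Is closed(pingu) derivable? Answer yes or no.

yes

Round 1 — rule 1, rule 4, derive locked(pingu), flagged(pingu).
Round 2 — rule 2, rule 3, derive approved(pingu), open(pingu).
Round 3 — rule 6, derive closed(pingu).
Round 4 — rule 5, derive bird(pingu).
closed(pingu) appears in round 3, so it is derivable.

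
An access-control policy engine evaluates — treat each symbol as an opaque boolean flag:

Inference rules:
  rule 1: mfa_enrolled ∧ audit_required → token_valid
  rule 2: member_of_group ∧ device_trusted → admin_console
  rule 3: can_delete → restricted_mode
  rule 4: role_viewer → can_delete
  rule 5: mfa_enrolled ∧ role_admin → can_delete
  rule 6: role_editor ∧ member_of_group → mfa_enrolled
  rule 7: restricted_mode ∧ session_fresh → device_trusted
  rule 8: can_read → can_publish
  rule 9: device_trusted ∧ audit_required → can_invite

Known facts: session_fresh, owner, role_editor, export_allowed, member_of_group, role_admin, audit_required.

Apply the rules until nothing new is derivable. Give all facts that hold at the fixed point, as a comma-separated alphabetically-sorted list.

admin_console, audit_required, can_delete, can_invite, device_trusted, export_allowed, member_of_group, mfa_enrolled, owner, restricted_mode, role_admin, role_editor, session_fresh, token_valid

Round 1 fires rule 6, giving mfa_enrolled.
Round 2 fires rule 1, rule 5, giving token_valid, can_delete.
Round 3 fires rule 3, giving restricted_mode.
Round 4 fires rule 7, giving device_trusted.
Round 5 fires rule 2, rule 9, giving admin_console, can_invite.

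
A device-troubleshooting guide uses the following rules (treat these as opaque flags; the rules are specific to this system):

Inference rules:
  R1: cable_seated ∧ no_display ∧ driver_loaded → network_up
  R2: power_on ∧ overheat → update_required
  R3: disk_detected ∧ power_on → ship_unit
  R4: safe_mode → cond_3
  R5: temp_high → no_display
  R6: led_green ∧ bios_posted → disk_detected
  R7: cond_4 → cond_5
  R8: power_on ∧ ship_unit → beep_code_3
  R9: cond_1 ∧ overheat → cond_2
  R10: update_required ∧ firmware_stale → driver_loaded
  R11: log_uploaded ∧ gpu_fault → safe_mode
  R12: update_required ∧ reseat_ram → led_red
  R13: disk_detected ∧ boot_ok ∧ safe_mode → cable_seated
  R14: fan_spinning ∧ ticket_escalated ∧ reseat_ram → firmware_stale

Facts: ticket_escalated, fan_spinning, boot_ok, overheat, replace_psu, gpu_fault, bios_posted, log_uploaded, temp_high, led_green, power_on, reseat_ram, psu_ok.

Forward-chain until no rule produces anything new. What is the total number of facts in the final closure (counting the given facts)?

25

Round 1: R2 [power_on ∧ overheat → update_required]; R5 [temp_high → no_display]; R6 [led_green ∧ bios_posted → disk_detected]; R11 [log_uploaded ∧ gpu_fault → safe_mode]; R14 [fan_spinning ∧ ticket_escalated ∧ reseat_ram → firmware_stale]. Adds update_required, no_display, disk_detected, safe_mode, firmware_stale.
Round 2: R3 [disk_detected ∧ power_on → ship_unit]; R4 [safe_mode → cond_3]; R10 [update_required ∧ firmware_stale → driver_loaded]; R12 [update_required ∧ reseat_ram → led_red]; R13 [disk_detected ∧ boot_ok ∧ safe_mode → cable_seated]. Adds ship_unit, cond_3, driver_loaded, led_red, cable_seated.
Round 3: R1 [cable_seated ∧ no_display ∧ driver_loaded → network_up]; R8 [power_on ∧ ship_unit → beep_code_3]. Adds network_up, beep_code_3.
Closure: {beep_code_3, bios_posted, boot_ok, cable_seated, cond_3, disk_detected, driver_loaded, fan_spinning, firmware_stale, gpu_fault, led_green, led_red, log_uploaded, network_up, no_display, overheat, power_on, psu_ok, replace_psu, reseat_ram, safe_mode, ship_unit, temp_high, ticket_escalated, update_required} — 25 facts.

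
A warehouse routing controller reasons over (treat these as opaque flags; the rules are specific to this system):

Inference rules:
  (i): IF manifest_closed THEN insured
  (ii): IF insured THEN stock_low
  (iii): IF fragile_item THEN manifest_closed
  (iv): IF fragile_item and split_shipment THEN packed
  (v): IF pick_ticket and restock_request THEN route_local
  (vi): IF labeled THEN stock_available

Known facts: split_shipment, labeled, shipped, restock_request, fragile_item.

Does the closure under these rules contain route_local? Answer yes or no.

Round 1 fires (iii), (iv), (vi), giving manifest_closed, packed, stock_available.
Round 2 fires (i), giving insured.
Round 3 fires (ii), giving stock_low.
Fixed point reached. route_local is concluded only by (v); (v) needs pick_ticket (never derived).

no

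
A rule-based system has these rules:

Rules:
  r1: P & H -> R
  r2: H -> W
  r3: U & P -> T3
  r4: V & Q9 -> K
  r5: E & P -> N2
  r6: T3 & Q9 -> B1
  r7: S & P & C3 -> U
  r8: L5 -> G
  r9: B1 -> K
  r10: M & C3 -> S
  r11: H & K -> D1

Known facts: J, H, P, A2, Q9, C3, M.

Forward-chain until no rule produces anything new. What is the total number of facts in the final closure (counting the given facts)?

15

Round 1 fires r1, r2, r10, giving R, W, S.
Round 2 fires r7, giving U.
Round 3 fires r3, giving T3.
Round 4 fires r6, giving B1.
Round 5 fires r9, giving K.
Round 6 fires r11, giving D1.
Closure: {A2, B1, C3, D1, H, J, K, M, P, Q9, R, S, T3, U, W} — 15 facts.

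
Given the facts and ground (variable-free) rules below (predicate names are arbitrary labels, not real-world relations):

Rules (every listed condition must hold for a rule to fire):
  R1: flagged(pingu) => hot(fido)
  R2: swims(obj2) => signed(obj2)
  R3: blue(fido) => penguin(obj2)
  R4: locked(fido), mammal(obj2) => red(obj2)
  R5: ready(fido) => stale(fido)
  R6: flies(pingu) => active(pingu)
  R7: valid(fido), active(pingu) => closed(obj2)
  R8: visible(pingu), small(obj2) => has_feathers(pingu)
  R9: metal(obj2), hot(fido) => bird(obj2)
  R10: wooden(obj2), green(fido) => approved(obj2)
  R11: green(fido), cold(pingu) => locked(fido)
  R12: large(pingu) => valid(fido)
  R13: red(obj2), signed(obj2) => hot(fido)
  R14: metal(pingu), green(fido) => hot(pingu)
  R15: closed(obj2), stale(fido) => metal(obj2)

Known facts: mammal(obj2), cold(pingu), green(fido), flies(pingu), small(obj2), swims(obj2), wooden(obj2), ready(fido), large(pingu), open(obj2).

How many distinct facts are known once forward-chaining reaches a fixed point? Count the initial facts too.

Round 1 fires R2, R5, R6, R10, R11, R12, giving signed(obj2), stale(fido), active(pingu), approved(obj2), locked(fido), valid(fido).
Round 2 fires R4, R7, giving red(obj2), closed(obj2).
Round 3 fires R13, R15, giving hot(fido), metal(obj2).
Round 4 fires R9, giving bird(obj2).
Closure: {active(pingu), approved(obj2), bird(obj2), closed(obj2), cold(pingu), flies(pingu), green(fido), hot(fido), large(pingu), locked(fido), mammal(obj2), metal(obj2), open(obj2), ready(fido), red(obj2), signed(obj2), small(obj2), stale(fido), swims(obj2), valid(fido), wooden(obj2)} — 21 facts.

21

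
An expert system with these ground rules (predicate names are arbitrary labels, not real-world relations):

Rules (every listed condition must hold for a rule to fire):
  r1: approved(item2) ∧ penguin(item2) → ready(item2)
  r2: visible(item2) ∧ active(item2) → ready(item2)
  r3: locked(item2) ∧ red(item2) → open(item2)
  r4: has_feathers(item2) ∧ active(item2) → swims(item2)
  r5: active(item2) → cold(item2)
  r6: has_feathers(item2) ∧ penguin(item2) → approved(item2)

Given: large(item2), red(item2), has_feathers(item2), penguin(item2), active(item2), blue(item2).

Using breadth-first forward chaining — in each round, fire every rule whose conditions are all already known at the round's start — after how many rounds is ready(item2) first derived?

2

Round 1 fires r4, r5, r6, giving swims(item2), cold(item2), approved(item2).
Round 2 fires r1, giving ready(item2).
ready(item2) first appears in round 2.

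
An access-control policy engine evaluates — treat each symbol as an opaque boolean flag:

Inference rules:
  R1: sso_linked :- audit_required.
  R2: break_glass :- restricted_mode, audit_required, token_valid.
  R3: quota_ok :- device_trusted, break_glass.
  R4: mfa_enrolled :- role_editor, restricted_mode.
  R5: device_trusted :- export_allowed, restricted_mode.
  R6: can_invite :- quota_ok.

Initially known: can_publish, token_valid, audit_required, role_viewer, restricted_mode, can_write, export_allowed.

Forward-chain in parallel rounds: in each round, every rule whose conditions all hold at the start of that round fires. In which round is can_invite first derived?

Round 1 — R1, R2, R5, derive sso_linked, break_glass, device_trusted.
Round 2 — R3, derive quota_ok.
Round 3 — R6, derive can_invite.
can_invite first appears in round 3.

3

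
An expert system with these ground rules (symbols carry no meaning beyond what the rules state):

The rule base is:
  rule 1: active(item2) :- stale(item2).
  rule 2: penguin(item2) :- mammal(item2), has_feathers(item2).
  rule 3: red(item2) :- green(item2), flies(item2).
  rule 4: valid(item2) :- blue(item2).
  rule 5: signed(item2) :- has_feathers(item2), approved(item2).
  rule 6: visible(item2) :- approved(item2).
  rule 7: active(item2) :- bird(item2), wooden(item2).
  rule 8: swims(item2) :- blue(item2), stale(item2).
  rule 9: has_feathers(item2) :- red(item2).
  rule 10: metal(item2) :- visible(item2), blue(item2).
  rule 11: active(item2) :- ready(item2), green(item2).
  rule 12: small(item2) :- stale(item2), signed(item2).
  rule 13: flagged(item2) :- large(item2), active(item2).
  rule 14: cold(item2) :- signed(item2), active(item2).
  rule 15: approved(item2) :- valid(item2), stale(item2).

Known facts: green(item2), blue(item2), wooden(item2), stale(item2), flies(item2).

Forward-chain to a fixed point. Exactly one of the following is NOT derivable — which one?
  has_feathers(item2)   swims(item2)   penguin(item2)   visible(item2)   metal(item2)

[1] rule 1 [active(item2) :- stale(item2).]; rule 3 [red(item2) :- green(item2), flies(item2).]; rule 4 [valid(item2) :- blue(item2).]; rule 8 [swims(item2) :- blue(item2), stale(item2).]. ⇒ new: active(item2), red(item2), valid(item2), swims(item2).
[2] rule 9 [has_feathers(item2) :- red(item2).]; rule 15 [approved(item2) :- valid(item2), stale(item2).]. ⇒ new: has_feathers(item2), approved(item2).
[3] rule 5 [signed(item2) :- has_feathers(item2), approved(item2).]; rule 6 [visible(item2) :- approved(item2).]. ⇒ new: signed(item2), visible(item2).
[4] rule 10 [metal(item2) :- visible(item2), blue(item2).]; rule 12 [small(item2) :- stale(item2), signed(item2).]; rule 14 [cold(item2) :- signed(item2), active(item2).]. ⇒ new: metal(item2), small(item2), cold(item2).
Derived: metal(item2) (round 4), swims(item2) (round 1), has_feathers(item2) (round 2), visible(item2) (round 3). penguin(item2) never appears in any round.

penguin(item2)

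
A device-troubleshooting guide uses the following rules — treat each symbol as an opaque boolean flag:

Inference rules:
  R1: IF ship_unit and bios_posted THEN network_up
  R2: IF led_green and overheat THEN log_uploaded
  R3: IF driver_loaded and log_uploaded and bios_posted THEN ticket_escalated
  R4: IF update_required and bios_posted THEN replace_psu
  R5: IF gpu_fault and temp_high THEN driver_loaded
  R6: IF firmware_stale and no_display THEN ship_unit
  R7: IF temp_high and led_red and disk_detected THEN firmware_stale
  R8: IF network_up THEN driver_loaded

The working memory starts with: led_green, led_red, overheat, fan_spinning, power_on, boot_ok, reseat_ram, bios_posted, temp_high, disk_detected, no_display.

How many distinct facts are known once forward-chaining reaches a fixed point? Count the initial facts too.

17

Round 1: R2 [IF led_green and overheat THEN log_uploaded]; R7 [IF temp_high and led_red and disk_detected THEN firmware_stale]. New: log_uploaded, firmware_stale.
Round 2: R6 [IF firmware_stale and no_display THEN ship_unit]. New: ship_unit.
Round 3: R1 [IF ship_unit and bios_posted THEN network_up]. New: network_up.
Round 4: R8 [IF network_up THEN driver_loaded]. New: driver_loaded.
Round 5: R3 [IF driver_loaded and log_uploaded and bios_posted THEN ticket_escalated]. New: ticket_escalated.
Closure: {bios_posted, boot_ok, disk_detected, driver_loaded, fan_spinning, firmware_stale, led_green, led_red, log_uploaded, network_up, no_display, overheat, power_on, reseat_ram, ship_unit, temp_high, ticket_escalated} — 17 facts.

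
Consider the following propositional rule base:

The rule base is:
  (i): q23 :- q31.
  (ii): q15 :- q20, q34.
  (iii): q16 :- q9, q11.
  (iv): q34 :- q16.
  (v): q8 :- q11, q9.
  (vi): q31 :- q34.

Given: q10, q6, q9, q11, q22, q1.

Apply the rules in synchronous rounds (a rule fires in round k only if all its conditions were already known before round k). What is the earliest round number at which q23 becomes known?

Round 1: (iii) [q16 :- q9, q11.]; (v) [q8 :- q11, q9.]. Adds q16, q8.
Round 2: (iv) [q34 :- q16.]. Adds q34.
Round 3: (vi) [q31 :- q34.]. Adds q31.
Round 4: (i) [q23 :- q31.]. Adds q23.
q23 first appears in round 4.

4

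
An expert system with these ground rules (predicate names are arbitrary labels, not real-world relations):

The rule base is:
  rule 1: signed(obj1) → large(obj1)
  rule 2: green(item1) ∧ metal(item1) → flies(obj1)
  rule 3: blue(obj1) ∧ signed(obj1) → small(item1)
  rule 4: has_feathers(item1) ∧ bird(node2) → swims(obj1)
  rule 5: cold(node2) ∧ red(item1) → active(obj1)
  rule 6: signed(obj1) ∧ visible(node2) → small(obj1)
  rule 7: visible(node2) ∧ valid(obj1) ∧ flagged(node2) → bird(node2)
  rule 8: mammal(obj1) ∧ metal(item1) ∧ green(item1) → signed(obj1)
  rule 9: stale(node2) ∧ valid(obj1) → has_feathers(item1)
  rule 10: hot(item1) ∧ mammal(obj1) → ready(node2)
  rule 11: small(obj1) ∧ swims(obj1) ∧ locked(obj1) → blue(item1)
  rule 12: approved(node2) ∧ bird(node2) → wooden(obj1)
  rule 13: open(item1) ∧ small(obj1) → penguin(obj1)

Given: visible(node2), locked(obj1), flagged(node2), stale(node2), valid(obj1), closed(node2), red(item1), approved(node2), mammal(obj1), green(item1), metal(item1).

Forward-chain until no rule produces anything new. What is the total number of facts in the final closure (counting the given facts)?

20

Round 1: rule 2 [green(item1) ∧ metal(item1) → flies(obj1)]; rule 7 [visible(node2) ∧ valid(obj1) ∧ flagged(node2) → bird(node2)]; rule 8 [mammal(obj1) ∧ metal(item1) ∧ green(item1) → signed(obj1)]; rule 9 [stale(node2) ∧ valid(obj1) → has_feathers(item1)]. New: flies(obj1), bird(node2), signed(obj1), has_feathers(item1).
Round 2: rule 1 [signed(obj1) → large(obj1)]; rule 4 [has_feathers(item1) ∧ bird(node2) → swims(obj1)]; rule 6 [signed(obj1) ∧ visible(node2) → small(obj1)]; rule 12 [approved(node2) ∧ bird(node2) → wooden(obj1)]. New: large(obj1), swims(obj1), small(obj1), wooden(obj1).
Round 3: rule 11 [small(obj1) ∧ swims(obj1) ∧ locked(obj1) → blue(item1)]. New: blue(item1).
Closure: {approved(node2), bird(node2), blue(item1), closed(node2), flagged(node2), flies(obj1), green(item1), has_feathers(item1), large(obj1), locked(obj1), mammal(obj1), metal(item1), red(item1), signed(obj1), small(obj1), stale(node2), swims(obj1), valid(obj1), visible(node2), wooden(obj1)} — 20 facts.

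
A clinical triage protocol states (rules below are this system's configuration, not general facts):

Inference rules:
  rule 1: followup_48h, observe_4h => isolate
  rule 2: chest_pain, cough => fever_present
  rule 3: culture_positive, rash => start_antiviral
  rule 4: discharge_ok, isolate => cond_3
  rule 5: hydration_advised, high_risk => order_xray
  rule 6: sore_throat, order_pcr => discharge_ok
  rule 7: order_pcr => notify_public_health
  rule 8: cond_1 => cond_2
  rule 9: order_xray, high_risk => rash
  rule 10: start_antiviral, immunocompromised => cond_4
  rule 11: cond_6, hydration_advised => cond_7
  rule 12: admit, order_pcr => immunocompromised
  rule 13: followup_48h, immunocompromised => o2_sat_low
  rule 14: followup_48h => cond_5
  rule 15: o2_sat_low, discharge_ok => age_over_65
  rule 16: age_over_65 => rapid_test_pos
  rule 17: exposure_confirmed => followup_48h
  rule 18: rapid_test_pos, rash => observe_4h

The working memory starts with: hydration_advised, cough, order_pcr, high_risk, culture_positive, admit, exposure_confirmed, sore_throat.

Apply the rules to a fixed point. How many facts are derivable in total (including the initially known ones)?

23

[1] rule 5 [hydration_advised, high_risk => order_xray]; rule 6 [sore_throat, order_pcr => discharge_ok]; rule 7 [order_pcr => notify_public_health]; rule 12 [admit, order_pcr => immunocompromised]; rule 17 [exposure_confirmed => followup_48h]. ⇒ new: order_xray, discharge_ok, notify_public_health, immunocompromised, followup_48h.
[2] rule 9 [order_xray, high_risk => rash]; rule 13 [followup_48h, immunocompromised => o2_sat_low]; rule 14 [followup_48h => cond_5]. ⇒ new: rash, o2_sat_low, cond_5.
[3] rule 3 [culture_positive, rash => start_antiviral]; rule 15 [o2_sat_low, discharge_ok => age_over_65]. ⇒ new: start_antiviral, age_over_65.
[4] rule 10 [start_antiviral, immunocompromised => cond_4]; rule 16 [age_over_65 => rapid_test_pos]. ⇒ new: cond_4, rapid_test_pos.
[5] rule 18 [rapid_test_pos, rash => observe_4h]. ⇒ new: observe_4h.
[6] rule 1 [followup_48h, observe_4h => isolate]. ⇒ new: isolate.
[7] rule 4 [discharge_ok, isolate => cond_3]. ⇒ new: cond_3.
Closure: {admit, age_over_65, cond_3, cond_4, cond_5, cough, culture_positive, discharge_ok, exposure_confirmed, followup_48h, high_risk, hydration_advised, immunocompromised, isolate, notify_public_health, o2_sat_low, observe_4h, order_pcr, order_xray, rapid_test_pos, rash, sore_throat, start_antiviral} — 23 facts.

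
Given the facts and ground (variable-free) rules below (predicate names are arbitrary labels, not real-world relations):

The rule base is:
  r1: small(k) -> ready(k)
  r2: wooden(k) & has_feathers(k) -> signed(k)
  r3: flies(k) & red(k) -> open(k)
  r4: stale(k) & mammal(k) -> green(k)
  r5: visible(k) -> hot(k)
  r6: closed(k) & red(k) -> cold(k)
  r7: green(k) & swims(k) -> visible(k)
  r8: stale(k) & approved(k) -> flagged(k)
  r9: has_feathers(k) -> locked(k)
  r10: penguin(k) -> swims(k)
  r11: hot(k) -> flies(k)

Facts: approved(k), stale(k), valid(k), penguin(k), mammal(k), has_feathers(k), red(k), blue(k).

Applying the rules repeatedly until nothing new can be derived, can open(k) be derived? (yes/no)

Round 1 fires r4, r8, r9, r10, giving green(k), flagged(k), locked(k), swims(k).
Round 2 fires r7, giving visible(k).
Round 3 fires r5, giving hot(k).
Round 4 fires r11, giving flies(k).
Round 5 fires r3, giving open(k).
open(k) appears in round 5, so it is derivable.

yes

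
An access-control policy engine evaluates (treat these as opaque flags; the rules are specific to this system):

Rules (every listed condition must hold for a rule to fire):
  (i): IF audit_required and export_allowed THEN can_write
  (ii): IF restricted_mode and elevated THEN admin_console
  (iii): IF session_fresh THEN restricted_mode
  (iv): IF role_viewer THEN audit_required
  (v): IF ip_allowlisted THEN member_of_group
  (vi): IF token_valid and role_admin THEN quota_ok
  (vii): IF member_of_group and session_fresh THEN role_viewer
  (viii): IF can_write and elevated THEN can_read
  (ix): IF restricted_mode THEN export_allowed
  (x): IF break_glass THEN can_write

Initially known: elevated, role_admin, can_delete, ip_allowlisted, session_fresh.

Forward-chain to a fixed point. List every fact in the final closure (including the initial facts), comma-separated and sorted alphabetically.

Round 1: (iii) [IF session_fresh THEN restricted_mode]; (v) [IF ip_allowlisted THEN member_of_group]. New: restricted_mode, member_of_group.
Round 2: (ii) [IF restricted_mode and elevated THEN admin_console]; (vii) [IF member_of_group and session_fresh THEN role_viewer]; (ix) [IF restricted_mode THEN export_allowed]. New: admin_console, role_viewer, export_allowed.
Round 3: (iv) [IF role_viewer THEN audit_required]. New: audit_required.
Round 4: (i) [IF audit_required and export_allowed THEN can_write]. New: can_write.
Round 5: (viii) [IF can_write and elevated THEN can_read]. New: can_read.

admin_console, audit_required, can_delete, can_read, can_write, elevated, export_allowed, ip_allowlisted, member_of_group, restricted_mode, role_admin, role_viewer, session_fresh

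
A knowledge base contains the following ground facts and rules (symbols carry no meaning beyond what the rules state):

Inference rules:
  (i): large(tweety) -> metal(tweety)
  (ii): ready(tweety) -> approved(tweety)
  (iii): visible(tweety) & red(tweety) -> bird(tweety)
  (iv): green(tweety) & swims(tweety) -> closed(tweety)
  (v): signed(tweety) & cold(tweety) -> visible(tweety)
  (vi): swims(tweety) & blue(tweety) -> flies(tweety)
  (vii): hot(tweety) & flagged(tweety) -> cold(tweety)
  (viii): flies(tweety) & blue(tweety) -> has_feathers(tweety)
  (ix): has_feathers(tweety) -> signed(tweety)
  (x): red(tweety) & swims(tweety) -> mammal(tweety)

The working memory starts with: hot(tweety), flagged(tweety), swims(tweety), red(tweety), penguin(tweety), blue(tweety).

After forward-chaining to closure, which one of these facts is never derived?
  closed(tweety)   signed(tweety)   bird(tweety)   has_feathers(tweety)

Round 1: (vi) [swims(tweety) & blue(tweety) -> flies(tweety)]; (vii) [hot(tweety) & flagged(tweety) -> cold(tweety)]; (x) [red(tweety) & swims(tweety) -> mammal(tweety)]. Adds flies(tweety), cold(tweety), mammal(tweety).
Round 2: (viii) [flies(tweety) & blue(tweety) -> has_feathers(tweety)]. Adds has_feathers(tweety).
Round 3: (ix) [has_feathers(tweety) -> signed(tweety)]. Adds signed(tweety).
Round 4: (v) [signed(tweety) & cold(tweety) -> visible(tweety)]. Adds visible(tweety).
Round 5: (iii) [visible(tweety) & red(tweety) -> bird(tweety)]. Adds bird(tweety).
Derived: bird(tweety) (round 5), has_feathers(tweety) (round 2), signed(tweety) (round 3). closed(tweety) never appears in any round.

closed(tweety)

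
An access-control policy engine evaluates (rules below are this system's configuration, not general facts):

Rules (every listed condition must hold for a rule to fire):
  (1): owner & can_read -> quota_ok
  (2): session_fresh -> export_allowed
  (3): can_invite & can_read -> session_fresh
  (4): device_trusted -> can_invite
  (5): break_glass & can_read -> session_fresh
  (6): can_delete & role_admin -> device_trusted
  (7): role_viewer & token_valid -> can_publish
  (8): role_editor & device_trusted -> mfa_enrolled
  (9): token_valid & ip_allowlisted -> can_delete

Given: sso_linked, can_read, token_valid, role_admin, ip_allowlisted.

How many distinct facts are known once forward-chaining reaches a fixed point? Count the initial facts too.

10

Round 1 fires (9), giving can_delete.
Round 2 fires (6), giving device_trusted.
Round 3 fires (4), giving can_invite.
Round 4 fires (3), giving session_fresh.
Round 5 fires (2), giving export_allowed.
Closure: {can_delete, can_invite, can_read, device_trusted, export_allowed, ip_allowlisted, role_admin, session_fresh, sso_linked, token_valid} — 10 facts.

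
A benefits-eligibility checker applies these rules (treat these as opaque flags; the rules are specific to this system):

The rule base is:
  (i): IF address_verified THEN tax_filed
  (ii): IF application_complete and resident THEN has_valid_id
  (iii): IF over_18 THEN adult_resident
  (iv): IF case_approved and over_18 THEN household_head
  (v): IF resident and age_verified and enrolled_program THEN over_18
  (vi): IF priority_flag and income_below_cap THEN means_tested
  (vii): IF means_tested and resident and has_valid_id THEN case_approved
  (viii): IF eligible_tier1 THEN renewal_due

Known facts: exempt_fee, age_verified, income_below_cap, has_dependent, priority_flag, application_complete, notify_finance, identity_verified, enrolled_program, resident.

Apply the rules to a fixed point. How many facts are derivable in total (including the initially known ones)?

Round 1: (ii) [IF application_complete and resident THEN has_valid_id]; (v) [IF resident and age_verified and enrolled_program THEN over_18]; (vi) [IF priority_flag and income_below_cap THEN means_tested]. New: has_valid_id, over_18, means_tested.
Round 2: (iii) [IF over_18 THEN adult_resident]; (vii) [IF means_tested and resident and has_valid_id THEN case_approved]. New: adult_resident, case_approved.
Round 3: (iv) [IF case_approved and over_18 THEN household_head]. New: household_head.
Closure: {adult_resident, age_verified, application_complete, case_approved, enrolled_program, exempt_fee, has_dependent, has_valid_id, household_head, identity_verified, income_below_cap, means_tested, notify_finance, over_18, priority_flag, resident} — 16 facts.

16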